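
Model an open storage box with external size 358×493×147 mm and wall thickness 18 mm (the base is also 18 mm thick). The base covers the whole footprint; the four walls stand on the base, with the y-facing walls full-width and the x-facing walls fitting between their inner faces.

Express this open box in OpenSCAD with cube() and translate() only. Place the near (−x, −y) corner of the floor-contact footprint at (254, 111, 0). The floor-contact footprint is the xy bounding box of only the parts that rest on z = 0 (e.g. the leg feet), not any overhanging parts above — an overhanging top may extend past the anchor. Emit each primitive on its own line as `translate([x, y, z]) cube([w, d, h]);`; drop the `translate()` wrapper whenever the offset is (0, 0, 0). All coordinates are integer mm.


translate([254, 111, 0]) cube([358, 493, 18]);
translate([254, 111, 18]) cube([358, 18, 129]);
translate([254, 586, 18]) cube([358, 18, 129]);
translate([254, 129, 18]) cube([18, 457, 129]);
translate([594, 129, 18]) cube([18, 457, 129]);


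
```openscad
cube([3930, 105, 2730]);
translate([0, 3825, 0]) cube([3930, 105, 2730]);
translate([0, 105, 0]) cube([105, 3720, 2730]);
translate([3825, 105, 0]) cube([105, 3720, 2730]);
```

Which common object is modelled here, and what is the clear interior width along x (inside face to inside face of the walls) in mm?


A house (or room) frame. The interior width is 3720 mm.

Four 2730 mm walls enclosing a rectangle with no floor or roof — a room or house frame. Outside width is 3930 mm and wall thickness is 105 mm, so the interior width is 3930 − 2 × 105 = 3720 mm.


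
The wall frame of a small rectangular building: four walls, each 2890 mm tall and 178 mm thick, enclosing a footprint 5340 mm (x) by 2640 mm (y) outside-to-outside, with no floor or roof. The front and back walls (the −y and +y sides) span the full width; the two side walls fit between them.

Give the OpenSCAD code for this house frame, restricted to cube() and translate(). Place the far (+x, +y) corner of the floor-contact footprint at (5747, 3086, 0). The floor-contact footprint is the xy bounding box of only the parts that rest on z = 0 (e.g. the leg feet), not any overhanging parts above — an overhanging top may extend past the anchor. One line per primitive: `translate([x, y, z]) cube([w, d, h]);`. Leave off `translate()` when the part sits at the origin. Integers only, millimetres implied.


translate([407, 446, 0]) cube([5340, 178, 2890]);
translate([407, 2908, 0]) cube([5340, 178, 2890]);
translate([407, 624, 0]) cube([178, 2284, 2890]);
translate([5569, 624, 0]) cube([178, 2284, 2890]);


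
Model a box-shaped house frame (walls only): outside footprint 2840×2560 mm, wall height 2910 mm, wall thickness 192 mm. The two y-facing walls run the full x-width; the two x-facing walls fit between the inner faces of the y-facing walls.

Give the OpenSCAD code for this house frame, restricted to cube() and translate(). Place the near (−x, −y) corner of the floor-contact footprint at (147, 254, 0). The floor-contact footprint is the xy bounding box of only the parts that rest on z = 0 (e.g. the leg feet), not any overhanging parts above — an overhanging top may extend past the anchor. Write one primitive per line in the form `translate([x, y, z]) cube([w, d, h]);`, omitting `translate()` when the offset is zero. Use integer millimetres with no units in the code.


translate([147, 254, 0]) cube([2840, 192, 2910]);
translate([147, 2622, 0]) cube([2840, 192, 2910]);
translate([147, 446, 0]) cube([192, 2176, 2910]);
translate([2795, 446, 0]) cube([192, 2176, 2910]);


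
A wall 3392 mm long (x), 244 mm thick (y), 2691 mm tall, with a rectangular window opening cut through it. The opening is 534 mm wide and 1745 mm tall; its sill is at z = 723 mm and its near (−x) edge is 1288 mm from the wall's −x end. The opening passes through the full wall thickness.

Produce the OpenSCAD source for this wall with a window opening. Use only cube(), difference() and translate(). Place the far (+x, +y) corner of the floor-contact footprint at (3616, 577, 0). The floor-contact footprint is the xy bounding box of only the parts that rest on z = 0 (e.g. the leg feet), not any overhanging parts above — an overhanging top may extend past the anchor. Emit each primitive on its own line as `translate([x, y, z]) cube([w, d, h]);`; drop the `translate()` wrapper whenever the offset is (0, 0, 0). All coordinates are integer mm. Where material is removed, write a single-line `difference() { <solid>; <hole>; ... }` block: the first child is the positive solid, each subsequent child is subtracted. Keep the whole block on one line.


difference() { translate([224, 333, 0]) cube([3392, 244, 2691]); translate([1512, 333, 723]) cube([534, 244, 1745]); }


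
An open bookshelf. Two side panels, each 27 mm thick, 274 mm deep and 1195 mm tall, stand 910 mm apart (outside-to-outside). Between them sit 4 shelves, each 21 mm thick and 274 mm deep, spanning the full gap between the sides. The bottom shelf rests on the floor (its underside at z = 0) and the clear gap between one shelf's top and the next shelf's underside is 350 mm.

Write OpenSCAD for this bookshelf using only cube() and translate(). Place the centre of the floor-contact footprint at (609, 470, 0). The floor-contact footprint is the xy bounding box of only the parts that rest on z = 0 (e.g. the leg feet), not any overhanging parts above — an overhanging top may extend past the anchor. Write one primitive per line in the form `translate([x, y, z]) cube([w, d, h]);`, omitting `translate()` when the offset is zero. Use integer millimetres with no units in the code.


translate([154, 333, 0]) cube([27, 274, 1195]);
translate([1037, 333, 0]) cube([27, 274, 1195]);
translate([181, 333, 0]) cube([856, 274, 21]);
translate([181, 333, 371]) cube([856, 274, 21]);
translate([181, 333, 742]) cube([856, 274, 21]);
translate([181, 333, 1113]) cube([856, 274, 21]);


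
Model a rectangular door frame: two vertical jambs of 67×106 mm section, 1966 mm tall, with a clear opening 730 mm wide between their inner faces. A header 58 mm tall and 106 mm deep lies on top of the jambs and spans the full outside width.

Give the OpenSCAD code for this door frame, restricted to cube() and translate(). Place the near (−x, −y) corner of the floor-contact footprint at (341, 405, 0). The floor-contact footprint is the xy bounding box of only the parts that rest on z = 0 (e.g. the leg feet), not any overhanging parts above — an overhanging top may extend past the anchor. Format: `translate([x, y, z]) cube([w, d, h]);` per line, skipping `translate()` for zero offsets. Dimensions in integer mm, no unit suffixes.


translate([341, 405, 0]) cube([67, 106, 1966]);
translate([1138, 405, 0]) cube([67, 106, 1966]);
translate([341, 405, 1966]) cube([864, 106, 58]);


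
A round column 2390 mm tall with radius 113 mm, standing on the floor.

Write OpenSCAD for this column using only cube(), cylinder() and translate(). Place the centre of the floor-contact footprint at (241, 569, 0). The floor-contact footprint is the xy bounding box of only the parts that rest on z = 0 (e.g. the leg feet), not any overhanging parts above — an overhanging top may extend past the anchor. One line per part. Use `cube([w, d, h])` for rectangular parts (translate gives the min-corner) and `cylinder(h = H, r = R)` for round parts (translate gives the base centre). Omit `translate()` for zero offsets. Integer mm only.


translate([241, 569, 0]) cylinder(h = 2390, r = 113);


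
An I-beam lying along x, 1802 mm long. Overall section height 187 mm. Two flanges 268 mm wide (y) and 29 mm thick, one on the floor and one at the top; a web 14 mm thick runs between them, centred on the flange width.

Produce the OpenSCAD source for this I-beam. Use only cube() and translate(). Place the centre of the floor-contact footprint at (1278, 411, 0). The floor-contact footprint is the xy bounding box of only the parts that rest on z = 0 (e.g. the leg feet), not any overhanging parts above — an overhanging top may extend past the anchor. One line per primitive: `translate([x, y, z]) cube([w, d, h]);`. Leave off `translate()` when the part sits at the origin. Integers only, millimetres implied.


translate([377, 277, 0]) cube([1802, 268, 29]);
translate([377, 404, 29]) cube([1802, 14, 129]);
translate([377, 277, 158]) cube([1802, 268, 29]);


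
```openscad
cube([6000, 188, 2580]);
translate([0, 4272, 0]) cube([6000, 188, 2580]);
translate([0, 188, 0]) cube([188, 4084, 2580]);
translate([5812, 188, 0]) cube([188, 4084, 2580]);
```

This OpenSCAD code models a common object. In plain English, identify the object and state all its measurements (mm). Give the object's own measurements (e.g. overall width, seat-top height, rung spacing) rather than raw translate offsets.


The wall frame of a small rectangular building: four walls, each 2580 mm tall and 188 mm thick, enclosing a footprint 6000 mm (x) by 4460 mm (y) outside-to-outside, with no floor or roof. The front and back walls (the −y and +y sides) span the full width; the two side walls fit between them.


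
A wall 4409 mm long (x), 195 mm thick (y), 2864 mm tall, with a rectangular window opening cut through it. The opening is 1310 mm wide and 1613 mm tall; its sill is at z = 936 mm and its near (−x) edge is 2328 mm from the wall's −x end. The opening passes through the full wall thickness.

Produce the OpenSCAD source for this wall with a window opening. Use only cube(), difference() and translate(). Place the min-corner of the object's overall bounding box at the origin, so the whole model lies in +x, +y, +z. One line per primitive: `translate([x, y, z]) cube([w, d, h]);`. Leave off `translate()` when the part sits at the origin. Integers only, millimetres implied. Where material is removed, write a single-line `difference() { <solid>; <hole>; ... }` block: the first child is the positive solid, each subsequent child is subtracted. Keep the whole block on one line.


difference() { cube([4409, 195, 2864]); translate([2328, 0, 936]) cube([1310, 195, 1613]); }


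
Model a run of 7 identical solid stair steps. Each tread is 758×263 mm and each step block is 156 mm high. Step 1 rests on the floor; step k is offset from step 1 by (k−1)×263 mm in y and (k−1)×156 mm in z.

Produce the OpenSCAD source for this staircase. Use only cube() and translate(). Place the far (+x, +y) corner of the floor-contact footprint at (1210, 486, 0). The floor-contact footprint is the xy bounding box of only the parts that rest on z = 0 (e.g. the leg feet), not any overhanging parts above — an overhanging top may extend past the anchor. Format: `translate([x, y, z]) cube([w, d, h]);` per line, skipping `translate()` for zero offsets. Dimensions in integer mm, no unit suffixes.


translate([452, 223, 0]) cube([758, 263, 156]);
translate([452, 486, 156]) cube([758, 263, 156]);
translate([452, 749, 312]) cube([758, 263, 156]);
translate([452, 1012, 468]) cube([758, 263, 156]);
translate([452, 1275, 624]) cube([758, 263, 156]);
translate([452, 1538, 780]) cube([758, 263, 156]);
translate([452, 1801, 936]) cube([758, 263, 156]);


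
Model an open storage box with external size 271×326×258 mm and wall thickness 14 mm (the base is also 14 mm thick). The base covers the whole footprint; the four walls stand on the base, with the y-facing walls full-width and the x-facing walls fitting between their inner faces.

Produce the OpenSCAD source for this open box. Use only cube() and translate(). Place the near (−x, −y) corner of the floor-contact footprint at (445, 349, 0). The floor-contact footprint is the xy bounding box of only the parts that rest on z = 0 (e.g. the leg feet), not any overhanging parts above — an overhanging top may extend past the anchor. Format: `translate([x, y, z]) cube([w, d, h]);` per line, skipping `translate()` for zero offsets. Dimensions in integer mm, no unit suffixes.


translate([445, 349, 0]) cube([271, 326, 14]);
translate([445, 349, 14]) cube([271, 14, 244]);
translate([445, 661, 14]) cube([271, 14, 244]);
translate([445, 363, 14]) cube([14, 298, 244]);
translate([702, 363, 14]) cube([14, 298, 244]);


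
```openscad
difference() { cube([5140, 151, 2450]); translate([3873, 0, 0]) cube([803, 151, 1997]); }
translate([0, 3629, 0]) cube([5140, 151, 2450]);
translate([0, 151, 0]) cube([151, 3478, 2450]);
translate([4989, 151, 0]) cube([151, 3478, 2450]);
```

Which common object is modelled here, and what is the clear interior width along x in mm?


A single room. The interior width is 4838 mm.

Four walls enclosing a rectangle with a door in the front wall — a room. Outside width 5140 minus two 151 mm walls gives 4838 mm.


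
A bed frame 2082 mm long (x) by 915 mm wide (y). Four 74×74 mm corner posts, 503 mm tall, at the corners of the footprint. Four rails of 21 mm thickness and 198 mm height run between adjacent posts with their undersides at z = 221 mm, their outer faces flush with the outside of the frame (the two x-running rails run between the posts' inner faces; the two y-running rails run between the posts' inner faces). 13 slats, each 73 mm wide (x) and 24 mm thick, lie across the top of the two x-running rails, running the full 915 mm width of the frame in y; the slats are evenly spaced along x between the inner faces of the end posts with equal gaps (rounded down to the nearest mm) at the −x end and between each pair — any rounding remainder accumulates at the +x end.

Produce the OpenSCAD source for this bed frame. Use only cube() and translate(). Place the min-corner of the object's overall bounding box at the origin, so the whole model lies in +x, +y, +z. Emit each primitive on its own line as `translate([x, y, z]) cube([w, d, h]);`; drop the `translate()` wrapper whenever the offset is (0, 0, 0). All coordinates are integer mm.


cube([74, 74, 503]);
translate([0, 841, 0]) cube([74, 74, 503]);
translate([2008, 0, 0]) cube([74, 74, 503]);
translate([2008, 841, 0]) cube([74, 74, 503]);
translate([74, 0, 221]) cube([1934, 21, 198]);
translate([74, 894, 221]) cube([1934, 21, 198]);
translate([0, 74, 221]) cube([21, 767, 198]);
translate([2061, 74, 221]) cube([21, 767, 198]);
translate([144, 0, 419]) cube([73, 915, 24]);
translate([287, 0, 419]) cube([73, 915, 24]);
translate([430, 0, 419]) cube([73, 915, 24]);
translate([573, 0, 419]) cube([73, 915, 24]);
translate([716, 0, 419]) cube([73, 915, 24]);
translate([859, 0, 419]) cube([73, 915, 24]);
translate([1002, 0, 419]) cube([73, 915, 24]);
translate([1145, 0, 419]) cube([73, 915, 24]);
translate([1288, 0, 419]) cube([73, 915, 24]);
translate([1431, 0, 419]) cube([73, 915, 24]);
translate([1574, 0, 419]) cube([73, 915, 24]);
translate([1717, 0, 419]) cube([73, 915, 24]);
translate([1860, 0, 419]) cube([73, 915, 24]);


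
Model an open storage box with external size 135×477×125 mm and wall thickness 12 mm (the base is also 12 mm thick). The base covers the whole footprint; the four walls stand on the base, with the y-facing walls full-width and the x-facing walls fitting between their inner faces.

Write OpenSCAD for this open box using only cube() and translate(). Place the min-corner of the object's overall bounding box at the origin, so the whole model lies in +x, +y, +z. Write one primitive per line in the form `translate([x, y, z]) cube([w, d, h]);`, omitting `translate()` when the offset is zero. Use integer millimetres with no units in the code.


cube([135, 477, 12]);
translate([0, 0, 12]) cube([135, 12, 113]);
translate([0, 465, 12]) cube([135, 12, 113]);
translate([0, 12, 12]) cube([12, 453, 113]);
translate([123, 12, 12]) cube([12, 453, 113]);


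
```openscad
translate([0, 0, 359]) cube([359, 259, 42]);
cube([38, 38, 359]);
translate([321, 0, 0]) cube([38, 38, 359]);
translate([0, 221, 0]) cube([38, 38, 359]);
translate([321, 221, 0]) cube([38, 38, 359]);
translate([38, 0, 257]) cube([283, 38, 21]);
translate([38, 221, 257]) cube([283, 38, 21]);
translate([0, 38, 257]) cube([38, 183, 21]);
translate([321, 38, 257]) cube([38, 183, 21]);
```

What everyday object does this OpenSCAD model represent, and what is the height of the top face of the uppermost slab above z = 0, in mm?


A stool. The seat height is 401 mm.

A 359×259×42 slab at z = 359 on four corner posts — a stool. The seat top is 359 + 42 = 401 mm.


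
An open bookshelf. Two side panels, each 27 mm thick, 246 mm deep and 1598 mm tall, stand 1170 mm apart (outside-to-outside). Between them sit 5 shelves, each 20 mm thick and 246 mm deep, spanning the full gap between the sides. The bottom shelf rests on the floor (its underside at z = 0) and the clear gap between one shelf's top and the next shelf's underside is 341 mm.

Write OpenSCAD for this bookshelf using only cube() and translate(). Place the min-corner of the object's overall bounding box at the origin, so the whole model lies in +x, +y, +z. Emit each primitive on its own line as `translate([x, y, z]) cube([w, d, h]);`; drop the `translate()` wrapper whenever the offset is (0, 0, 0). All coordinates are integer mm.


cube([27, 246, 1598]);
translate([1143, 0, 0]) cube([27, 246, 1598]);
translate([27, 0, 0]) cube([1116, 246, 20]);
translate([27, 0, 361]) cube([1116, 246, 20]);
translate([27, 0, 722]) cube([1116, 246, 20]);
translate([27, 0, 1083]) cube([1116, 246, 20]);
translate([27, 0, 1444]) cube([1116, 246, 20]);


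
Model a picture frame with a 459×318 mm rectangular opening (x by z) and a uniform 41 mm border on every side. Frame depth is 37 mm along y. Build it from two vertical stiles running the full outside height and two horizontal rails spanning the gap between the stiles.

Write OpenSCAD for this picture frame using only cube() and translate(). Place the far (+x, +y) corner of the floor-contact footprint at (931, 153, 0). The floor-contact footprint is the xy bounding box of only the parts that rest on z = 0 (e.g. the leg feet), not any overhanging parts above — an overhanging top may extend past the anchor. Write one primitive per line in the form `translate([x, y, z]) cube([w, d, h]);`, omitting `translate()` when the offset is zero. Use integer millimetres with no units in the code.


translate([390, 116, 0]) cube([41, 37, 400]);
translate([890, 116, 0]) cube([41, 37, 400]);
translate([431, 116, 0]) cube([459, 37, 41]);
translate([431, 116, 359]) cube([459, 37, 41]);


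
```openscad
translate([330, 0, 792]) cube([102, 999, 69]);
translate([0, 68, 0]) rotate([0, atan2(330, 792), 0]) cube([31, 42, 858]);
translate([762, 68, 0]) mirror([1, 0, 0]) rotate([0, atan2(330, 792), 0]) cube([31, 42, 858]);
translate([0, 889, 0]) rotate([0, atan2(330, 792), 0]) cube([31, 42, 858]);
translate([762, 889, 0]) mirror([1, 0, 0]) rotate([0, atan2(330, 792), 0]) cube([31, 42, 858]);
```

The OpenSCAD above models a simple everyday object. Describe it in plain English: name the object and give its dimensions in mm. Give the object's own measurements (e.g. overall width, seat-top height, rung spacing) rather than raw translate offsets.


A sawhorse. A 102×999×69 mm beam (x, y, z) sits on two A-frame leg pairs. Each pair is two raked legs of 31×42 mm section (42 mm along y) splaying symmetrically in x. Each leg rises 792 mm vertically over 330 mm of horizontal reach and is 858 mm long along its own axis. Every leg's outer bottom edge rests on the floor and its outer top edge meets a bottom edge of the beam — the left legs (tilting toward +x) meet the beam's −x bottom edge, the right legs (their mirror images, tilting toward −x) meet its +x bottom edge — so the leg tops tuck under the beam, the beam's underside is 792 mm above the floor, and the feet are 762 mm apart outside-to-outside with the beam centred between them. The two leg pairs are set in 68 mm from either end of the beam.


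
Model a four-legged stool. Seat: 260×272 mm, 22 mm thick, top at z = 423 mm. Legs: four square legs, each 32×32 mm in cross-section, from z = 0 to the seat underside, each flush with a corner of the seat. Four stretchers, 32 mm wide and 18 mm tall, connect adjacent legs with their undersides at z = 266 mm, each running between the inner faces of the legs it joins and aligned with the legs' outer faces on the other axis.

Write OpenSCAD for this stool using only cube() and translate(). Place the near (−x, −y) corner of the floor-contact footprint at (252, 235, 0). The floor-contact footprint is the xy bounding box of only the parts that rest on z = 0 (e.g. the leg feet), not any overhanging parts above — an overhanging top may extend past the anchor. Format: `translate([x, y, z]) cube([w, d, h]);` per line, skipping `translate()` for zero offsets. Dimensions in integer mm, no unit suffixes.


translate([252, 235, 401]) cube([260, 272, 22]);
translate([252, 235, 0]) cube([32, 32, 401]);
translate([480, 235, 0]) cube([32, 32, 401]);
translate([252, 475, 0]) cube([32, 32, 401]);
translate([480, 475, 0]) cube([32, 32, 401]);
translate([284, 235, 266]) cube([196, 32, 18]);
translate([284, 475, 266]) cube([196, 32, 18]);
translate([252, 267, 266]) cube([32, 208, 18]);
translate([480, 267, 266]) cube([32, 208, 18]);


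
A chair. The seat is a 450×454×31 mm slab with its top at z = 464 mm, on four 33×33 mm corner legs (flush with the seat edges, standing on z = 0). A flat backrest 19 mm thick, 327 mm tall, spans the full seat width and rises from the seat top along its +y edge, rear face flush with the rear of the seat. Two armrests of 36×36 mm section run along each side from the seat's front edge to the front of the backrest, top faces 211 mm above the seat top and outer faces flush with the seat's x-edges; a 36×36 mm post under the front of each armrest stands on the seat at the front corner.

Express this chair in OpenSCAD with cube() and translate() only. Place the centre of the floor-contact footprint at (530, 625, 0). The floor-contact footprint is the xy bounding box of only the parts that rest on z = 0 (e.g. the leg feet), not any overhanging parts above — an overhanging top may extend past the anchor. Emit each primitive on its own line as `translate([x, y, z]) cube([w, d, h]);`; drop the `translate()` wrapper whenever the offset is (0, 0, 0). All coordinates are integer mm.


translate([305, 398, 433]) cube([450, 454, 31]);
translate([305, 398, 0]) cube([33, 33, 433]);
translate([722, 398, 0]) cube([33, 33, 433]);
translate([305, 819, 0]) cube([33, 33, 433]);
translate([722, 819, 0]) cube([33, 33, 433]);
translate([305, 833, 464]) cube([450, 19, 327]);
translate([305, 398, 639]) cube([36, 435, 36]);
translate([719, 398, 639]) cube([36, 435, 36]);
translate([305, 398, 464]) cube([36, 36, 175]);
translate([719, 398, 464]) cube([36, 36, 175]);


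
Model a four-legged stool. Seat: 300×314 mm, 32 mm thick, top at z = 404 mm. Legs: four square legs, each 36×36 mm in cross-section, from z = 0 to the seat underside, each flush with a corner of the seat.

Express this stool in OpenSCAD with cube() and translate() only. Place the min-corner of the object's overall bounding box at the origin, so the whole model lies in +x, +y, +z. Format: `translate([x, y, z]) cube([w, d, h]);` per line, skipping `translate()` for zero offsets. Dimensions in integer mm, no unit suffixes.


translate([0, 0, 372]) cube([300, 314, 32]);
cube([36, 36, 372]);
translate([264, 0, 0]) cube([36, 36, 372]);
translate([0, 278, 0]) cube([36, 36, 372]);
translate([264, 278, 0]) cube([36, 36, 372]);


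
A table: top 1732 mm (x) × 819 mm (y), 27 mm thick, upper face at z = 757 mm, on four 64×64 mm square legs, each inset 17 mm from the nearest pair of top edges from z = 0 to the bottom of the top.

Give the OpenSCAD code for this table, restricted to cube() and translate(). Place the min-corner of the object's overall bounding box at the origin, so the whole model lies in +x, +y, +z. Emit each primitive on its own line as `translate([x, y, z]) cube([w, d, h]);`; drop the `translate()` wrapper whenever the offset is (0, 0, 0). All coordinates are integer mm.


// leg_h = 757 - 27 = 730
translate([0, 0, 730]) cube([1732, 819, 27]);
translate([17, 17, 0]) cube([64, 64, 730]);
translate([1651, 17, 0]) cube([64, 64, 730]);
translate([17, 738, 0]) cube([64, 64, 730]);
translate([1651, 738, 0]) cube([64, 64, 730]);


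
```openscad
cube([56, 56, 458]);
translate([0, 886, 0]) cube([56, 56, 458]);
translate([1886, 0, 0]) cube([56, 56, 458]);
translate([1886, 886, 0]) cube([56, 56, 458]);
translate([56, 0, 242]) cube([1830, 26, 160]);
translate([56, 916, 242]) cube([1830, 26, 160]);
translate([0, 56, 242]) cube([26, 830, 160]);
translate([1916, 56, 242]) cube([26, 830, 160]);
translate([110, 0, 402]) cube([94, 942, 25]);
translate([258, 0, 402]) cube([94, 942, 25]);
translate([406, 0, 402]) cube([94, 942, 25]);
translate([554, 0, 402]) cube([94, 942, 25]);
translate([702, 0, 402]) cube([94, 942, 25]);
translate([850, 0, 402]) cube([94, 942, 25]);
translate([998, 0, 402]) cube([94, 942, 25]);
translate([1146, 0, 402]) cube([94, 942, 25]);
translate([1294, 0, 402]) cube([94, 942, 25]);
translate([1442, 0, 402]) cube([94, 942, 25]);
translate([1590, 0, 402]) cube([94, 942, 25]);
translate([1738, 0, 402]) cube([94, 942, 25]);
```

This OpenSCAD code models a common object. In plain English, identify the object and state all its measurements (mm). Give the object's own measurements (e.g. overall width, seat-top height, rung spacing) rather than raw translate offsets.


A bed frame 1942 mm long (x) by 942 mm wide (y). Four 56×56 mm corner posts, 458 mm tall, at the corners of the footprint. Four rails of 26 mm thickness and 160 mm height run between adjacent posts with their undersides at z = 242 mm, their outer faces flush with the outside of the frame (the two x-running rails run between the posts' inner faces; the two y-running rails run between the posts' inner faces). 12 slats, each 94 mm wide (x) and 25 mm thick, lie across the top of the two x-running rails, running the full 942 mm width of the frame in y; along x they sit between the end posts with a 54 mm gap after the −x posts and between neighbouring slats and before the +x posts.


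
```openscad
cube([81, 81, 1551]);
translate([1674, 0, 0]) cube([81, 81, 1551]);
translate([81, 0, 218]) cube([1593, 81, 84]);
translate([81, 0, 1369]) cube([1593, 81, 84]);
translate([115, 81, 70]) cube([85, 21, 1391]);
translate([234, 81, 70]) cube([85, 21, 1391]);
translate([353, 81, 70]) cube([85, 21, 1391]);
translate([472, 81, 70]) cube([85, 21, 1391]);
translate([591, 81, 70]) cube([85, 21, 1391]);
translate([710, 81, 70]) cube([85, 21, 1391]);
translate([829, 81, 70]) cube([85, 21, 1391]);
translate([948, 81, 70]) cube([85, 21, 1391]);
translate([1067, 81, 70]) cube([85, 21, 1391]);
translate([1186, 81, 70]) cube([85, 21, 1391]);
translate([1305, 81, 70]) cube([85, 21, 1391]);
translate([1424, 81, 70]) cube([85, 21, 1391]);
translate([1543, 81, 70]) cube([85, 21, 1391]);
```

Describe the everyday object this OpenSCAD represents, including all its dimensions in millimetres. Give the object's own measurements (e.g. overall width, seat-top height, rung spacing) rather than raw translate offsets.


A fence section. Two 81×81 mm posts, 1551 mm tall, stand on the floor with a clear span of 1593 mm between their inner faces. Two horizontal rails of 81×84 mm section span the gap between the posts with their undersides at z = 218 mm and z = 1369 mm, flush with the posts' −y face. 13 pickets, each 85 mm wide, 21 mm thick and 1391 mm tall, are fixed to the +y face of the rails with their bottoms at z = 70 mm, spaced across the span with a 34 mm gap after the −x post and between neighbouring pickets, with 46 mm left before the +x post.


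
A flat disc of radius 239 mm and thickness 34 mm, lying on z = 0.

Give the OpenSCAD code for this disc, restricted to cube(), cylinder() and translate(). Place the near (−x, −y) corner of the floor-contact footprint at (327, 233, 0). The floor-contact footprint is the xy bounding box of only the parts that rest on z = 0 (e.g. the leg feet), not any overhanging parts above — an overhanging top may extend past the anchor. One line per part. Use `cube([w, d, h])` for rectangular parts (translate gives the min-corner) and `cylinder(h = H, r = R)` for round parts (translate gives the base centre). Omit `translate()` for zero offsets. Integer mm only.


translate([566, 472, 0]) cylinder(h = 34, r = 239);


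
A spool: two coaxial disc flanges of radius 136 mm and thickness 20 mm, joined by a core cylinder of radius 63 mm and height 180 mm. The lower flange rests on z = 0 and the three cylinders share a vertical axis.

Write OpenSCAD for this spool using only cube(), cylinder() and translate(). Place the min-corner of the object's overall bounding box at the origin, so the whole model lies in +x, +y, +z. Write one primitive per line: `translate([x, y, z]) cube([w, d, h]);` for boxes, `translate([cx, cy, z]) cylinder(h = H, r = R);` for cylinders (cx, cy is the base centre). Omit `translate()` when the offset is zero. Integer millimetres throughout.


translate([136, 136, 0]) cylinder(h = 20, r = 136);
translate([136, 136, 20]) cylinder(h = 180, r = 63);
translate([136, 136, 200]) cylinder(h = 20, r = 136);


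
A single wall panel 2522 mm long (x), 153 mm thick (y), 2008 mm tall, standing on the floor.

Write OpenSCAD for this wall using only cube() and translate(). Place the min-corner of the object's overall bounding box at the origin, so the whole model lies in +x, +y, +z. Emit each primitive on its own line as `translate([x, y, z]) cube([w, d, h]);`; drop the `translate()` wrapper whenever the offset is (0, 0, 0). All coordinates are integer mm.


cube([2522, 153, 2008]);


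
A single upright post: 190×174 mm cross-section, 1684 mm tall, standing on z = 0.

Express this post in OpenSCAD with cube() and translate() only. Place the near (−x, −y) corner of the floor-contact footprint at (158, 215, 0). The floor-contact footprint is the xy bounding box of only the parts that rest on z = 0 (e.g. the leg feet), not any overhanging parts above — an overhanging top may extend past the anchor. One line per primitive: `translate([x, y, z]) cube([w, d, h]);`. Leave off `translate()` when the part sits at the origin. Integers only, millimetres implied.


translate([158, 215, 0]) cube([190, 174, 1684]);


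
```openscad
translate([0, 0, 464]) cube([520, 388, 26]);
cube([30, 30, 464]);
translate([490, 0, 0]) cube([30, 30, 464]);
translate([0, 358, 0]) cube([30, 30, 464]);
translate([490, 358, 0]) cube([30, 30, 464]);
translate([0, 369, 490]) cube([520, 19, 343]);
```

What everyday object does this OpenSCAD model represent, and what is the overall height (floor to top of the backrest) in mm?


A chair. The overall height is 833 mm.

A slab on four corner posts with a tall panel at the back — a chair. The seat slab sits at z = 464 with thickness 26, and the 343 mm backrest starts at the seat top, so the overall height is 464 + 26 + 343 = 833 mm.


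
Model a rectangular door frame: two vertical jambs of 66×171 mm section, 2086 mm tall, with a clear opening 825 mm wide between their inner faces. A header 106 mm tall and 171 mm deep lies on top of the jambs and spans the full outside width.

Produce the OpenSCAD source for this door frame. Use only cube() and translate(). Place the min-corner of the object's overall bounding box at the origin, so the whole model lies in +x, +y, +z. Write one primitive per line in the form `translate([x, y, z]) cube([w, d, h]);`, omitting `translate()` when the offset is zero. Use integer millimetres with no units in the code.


cube([66, 171, 2086]);
translate([891, 0, 0]) cube([66, 171, 2086]);
translate([0, 0, 2086]) cube([957, 171, 106]);


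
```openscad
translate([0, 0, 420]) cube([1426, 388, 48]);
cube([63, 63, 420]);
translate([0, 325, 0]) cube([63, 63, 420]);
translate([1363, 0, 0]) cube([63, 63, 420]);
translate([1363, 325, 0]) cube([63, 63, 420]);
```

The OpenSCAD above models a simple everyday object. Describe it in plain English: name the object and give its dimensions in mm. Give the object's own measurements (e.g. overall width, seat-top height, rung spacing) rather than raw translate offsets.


A long wooden bench with a 1426 mm (x) × 388 mm (y) seat, 48 mm thick, its top surface 468 mm above the floor. Four 63 mm square legs at the seat corners, flush with the edges, run from z = 0 to the seat underside.


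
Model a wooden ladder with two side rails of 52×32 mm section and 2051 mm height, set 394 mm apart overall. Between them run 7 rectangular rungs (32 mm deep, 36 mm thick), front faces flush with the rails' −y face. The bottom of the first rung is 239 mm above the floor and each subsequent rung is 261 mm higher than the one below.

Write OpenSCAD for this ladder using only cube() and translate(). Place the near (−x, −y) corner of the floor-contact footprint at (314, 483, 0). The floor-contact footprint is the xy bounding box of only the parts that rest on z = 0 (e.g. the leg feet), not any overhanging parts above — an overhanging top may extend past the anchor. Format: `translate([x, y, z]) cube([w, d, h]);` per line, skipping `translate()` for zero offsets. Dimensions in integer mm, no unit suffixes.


translate([314, 483, 0]) cube([52, 32, 2051]);
translate([656, 483, 0]) cube([52, 32, 2051]);
translate([366, 483, 239]) cube([290, 32, 36]);
translate([366, 483, 500]) cube([290, 32, 36]);
translate([366, 483, 761]) cube([290, 32, 36]);
translate([366, 483, 1022]) cube([290, 32, 36]);
translate([366, 483, 1283]) cube([290, 32, 36]);
translate([366, 483, 1544]) cube([290, 32, 36]);
translate([366, 483, 1805]) cube([290, 32, 36]);


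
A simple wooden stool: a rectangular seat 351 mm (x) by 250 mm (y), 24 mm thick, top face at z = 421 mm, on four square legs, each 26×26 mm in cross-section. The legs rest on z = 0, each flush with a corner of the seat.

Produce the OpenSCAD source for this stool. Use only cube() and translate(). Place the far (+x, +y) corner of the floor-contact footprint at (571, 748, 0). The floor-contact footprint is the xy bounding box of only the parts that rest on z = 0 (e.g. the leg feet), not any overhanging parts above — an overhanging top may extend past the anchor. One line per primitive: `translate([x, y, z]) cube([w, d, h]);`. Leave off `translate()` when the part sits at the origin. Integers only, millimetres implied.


translate([220, 498, 397]) cube([351, 250, 24]);
translate([220, 498, 0]) cube([26, 26, 397]);
translate([545, 498, 0]) cube([26, 26, 397]);
translate([220, 722, 0]) cube([26, 26, 397]);
translate([545, 722, 0]) cube([26, 26, 397]);


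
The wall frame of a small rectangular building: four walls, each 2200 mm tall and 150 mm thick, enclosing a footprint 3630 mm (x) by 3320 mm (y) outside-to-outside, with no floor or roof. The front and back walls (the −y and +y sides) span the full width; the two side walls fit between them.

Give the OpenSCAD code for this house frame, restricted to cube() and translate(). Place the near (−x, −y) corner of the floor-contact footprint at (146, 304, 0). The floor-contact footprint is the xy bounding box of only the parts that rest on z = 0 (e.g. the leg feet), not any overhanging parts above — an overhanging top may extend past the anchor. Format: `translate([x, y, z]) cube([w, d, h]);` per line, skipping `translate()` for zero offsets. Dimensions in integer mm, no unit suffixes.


translate([146, 304, 0]) cube([3630, 150, 2200]);
translate([146, 3474, 0]) cube([3630, 150, 2200]);
translate([146, 454, 0]) cube([150, 3020, 2200]);
translate([3626, 454, 0]) cube([150, 3020, 2200]);


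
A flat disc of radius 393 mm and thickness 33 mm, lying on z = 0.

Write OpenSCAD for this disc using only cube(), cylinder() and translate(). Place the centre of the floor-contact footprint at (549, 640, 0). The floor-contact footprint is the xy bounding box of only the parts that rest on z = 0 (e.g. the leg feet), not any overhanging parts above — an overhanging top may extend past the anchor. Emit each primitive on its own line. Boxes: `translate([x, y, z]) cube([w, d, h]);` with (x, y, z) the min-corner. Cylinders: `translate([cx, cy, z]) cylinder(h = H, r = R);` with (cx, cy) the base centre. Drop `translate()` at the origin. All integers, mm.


translate([549, 640, 0]) cylinder(h = 33, r = 393);


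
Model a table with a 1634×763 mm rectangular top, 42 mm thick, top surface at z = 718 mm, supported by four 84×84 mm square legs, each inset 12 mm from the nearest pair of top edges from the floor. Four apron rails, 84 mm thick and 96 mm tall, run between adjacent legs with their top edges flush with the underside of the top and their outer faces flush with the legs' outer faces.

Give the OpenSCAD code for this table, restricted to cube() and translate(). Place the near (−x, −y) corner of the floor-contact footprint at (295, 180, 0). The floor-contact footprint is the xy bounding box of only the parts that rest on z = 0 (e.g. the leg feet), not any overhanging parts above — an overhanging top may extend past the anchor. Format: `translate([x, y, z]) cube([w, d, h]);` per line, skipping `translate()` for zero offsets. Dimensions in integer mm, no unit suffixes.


// leg_h = 718 - 42 = 676
// apron z = 676 - 96 = 580
translate([283, 168, 676]) cube([1634, 763, 42]);
translate([295, 180, 0]) cube([84, 84, 676]);
translate([1821, 180, 0]) cube([84, 84, 676]);
translate([295, 835, 0]) cube([84, 84, 676]);
translate([1821, 835, 0]) cube([84, 84, 676]);
translate([379, 180, 580]) cube([1442, 84, 96]);
translate([379, 835, 580]) cube([1442, 84, 96]);
translate([295, 264, 580]) cube([84, 571, 96]);
translate([1821, 264, 580]) cube([84, 571, 96]);


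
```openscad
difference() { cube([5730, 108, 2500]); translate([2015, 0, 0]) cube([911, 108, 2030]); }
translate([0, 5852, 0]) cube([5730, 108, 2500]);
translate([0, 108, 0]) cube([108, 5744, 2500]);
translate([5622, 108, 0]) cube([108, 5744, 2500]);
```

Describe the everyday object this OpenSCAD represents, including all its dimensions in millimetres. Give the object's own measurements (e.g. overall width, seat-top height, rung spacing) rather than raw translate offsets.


A single room: four walls, each 2500 mm tall and 108 mm thick, enclosing an outside footprint 5730×5960 mm (x × y), no floor or roof. The front and back walls (−y and +y sides) run the full x-width; the side walls fit between their inner faces. A door opening 911 mm wide and 2030 mm tall is cut through the front wall from the floor up, its −x edge 2015 mm from the wall's −x end.


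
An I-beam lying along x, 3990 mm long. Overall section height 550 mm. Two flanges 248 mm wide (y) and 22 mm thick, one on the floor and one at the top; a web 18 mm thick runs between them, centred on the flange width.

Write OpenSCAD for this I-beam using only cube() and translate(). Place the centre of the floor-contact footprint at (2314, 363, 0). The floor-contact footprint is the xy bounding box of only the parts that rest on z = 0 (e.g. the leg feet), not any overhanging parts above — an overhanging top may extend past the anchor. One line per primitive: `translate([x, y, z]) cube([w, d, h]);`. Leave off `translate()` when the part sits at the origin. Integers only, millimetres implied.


translate([319, 239, 0]) cube([3990, 248, 22]);
translate([319, 354, 22]) cube([3990, 18, 506]);
translate([319, 239, 528]) cube([3990, 248, 22]);


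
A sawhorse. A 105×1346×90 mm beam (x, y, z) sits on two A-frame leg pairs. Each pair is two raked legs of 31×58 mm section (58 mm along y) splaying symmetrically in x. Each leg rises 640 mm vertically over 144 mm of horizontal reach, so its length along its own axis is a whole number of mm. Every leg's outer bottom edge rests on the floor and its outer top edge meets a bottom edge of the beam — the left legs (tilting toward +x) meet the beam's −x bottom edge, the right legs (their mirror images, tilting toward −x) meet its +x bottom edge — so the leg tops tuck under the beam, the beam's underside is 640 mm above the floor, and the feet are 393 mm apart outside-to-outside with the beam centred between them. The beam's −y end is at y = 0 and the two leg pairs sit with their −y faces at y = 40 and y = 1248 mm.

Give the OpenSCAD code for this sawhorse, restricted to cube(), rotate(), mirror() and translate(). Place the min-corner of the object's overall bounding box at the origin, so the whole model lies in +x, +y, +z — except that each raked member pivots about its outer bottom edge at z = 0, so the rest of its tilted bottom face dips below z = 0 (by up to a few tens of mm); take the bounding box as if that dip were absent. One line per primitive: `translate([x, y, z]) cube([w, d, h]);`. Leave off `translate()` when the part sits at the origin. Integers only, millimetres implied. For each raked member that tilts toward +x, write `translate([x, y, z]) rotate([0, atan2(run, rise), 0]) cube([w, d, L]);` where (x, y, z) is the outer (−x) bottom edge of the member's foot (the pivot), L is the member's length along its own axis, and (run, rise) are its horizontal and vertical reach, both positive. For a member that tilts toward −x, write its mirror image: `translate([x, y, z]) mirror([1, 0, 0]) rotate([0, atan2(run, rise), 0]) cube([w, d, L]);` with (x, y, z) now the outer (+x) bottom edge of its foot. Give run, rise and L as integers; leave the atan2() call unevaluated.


translate([144, 0, 640]) cube([105, 1346, 90]);
translate([0, 40, 0]) rotate([0, atan2(144, 640), 0]) cube([31, 58, 656]);
translate([393, 40, 0]) mirror([1, 0, 0]) rotate([0, atan2(144, 640), 0]) cube([31, 58, 656]);
translate([0, 1248, 0]) rotate([0, atan2(144, 640), 0]) cube([31, 58, 656]);
translate([393, 1248, 0]) mirror([1, 0, 0]) rotate([0, atan2(144, 640), 0]) cube([31, 58, 656]);
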